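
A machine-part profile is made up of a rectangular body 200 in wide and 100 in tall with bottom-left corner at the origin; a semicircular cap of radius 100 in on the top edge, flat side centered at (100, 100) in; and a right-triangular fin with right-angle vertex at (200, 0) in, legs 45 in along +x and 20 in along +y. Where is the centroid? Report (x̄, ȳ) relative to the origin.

x̄ = 101.43 in, ȳ = 89.62 in

rectangular body: A = 200 × 100 = 20000.00, centroid at (100.00, 50.00).
semicircular top: A = ½π·100² = 15707.96, centroid at (100.00, 142.44).
triangular fin: A = ½·45·20 = 450.00, centroid at (215.00, 6.67).
ΣA = 36157.96 in²
ΣAx̄ = (20000.00)(100.00) + (15707.96)(100.00) + (450.00)(215.00) = 3667546.33 in³
ΣAȳ = (20000.00)(50.00) + (15707.96)(142.44) + (450.00)(6.67) = 3240462.99 in³
x̄ = 3667546.33 / 36157.96 = 101.43 in
ȳ = 3240462.99 / 36157.96 = 89.62 in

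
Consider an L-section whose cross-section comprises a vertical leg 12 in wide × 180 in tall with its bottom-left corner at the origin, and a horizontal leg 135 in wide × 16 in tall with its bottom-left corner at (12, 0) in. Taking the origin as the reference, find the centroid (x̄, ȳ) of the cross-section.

Part | A | x̄ᵢ | ȳᵢ | A·x̄ᵢ | A·ȳᵢ
vertical leg | 2160.00 | 6.00 | 90.00 | 12960.00 | 194400.00
horizontal leg | 2160.00 | 79.50 | 8.00 | 171720.00 | 17280.00
Σ | 4320.00 |  |  | 184680.00 | 211680.00
x̄ = 184680.00 / 4320.00 = 42.75 in
ȳ = 211680.00 / 4320.00 = 49.00 in

x̄ = 42.75 in, ȳ = 49.00 in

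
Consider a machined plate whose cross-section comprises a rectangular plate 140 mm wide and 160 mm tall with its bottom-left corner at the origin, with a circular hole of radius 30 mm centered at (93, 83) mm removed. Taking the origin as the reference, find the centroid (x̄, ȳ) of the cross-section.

x̄ = 66.68 mm, ȳ = 79.57 mm

Part | A | x̄ᵢ | ȳᵢ | A·x̄ᵢ | A·ȳᵢ
plate | 22400.00 | 70.00 | 80.00 | 1568000.00 | 1792000.00
hole | -2827.43 | 93.00 | 83.00 | -262951.31 | -234676.97
Σ | 19572.57 |  |  | 1305048.69 | 1557323.03
x̄ = 1305048.69 / 19572.57 = 66.68 mm
ȳ = 1557323.03 / 19572.57 = 79.57 mm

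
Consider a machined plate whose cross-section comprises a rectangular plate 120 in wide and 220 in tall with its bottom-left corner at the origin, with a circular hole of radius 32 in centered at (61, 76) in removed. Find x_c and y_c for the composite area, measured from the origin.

x_c = 59.86 in, y_c = 114.72 in

plate: A = 120 × 220 = 26400.00, centroid at (60.00, 110.00).
hole: A = −π·32² = -3216.99, centroid at (61.00, 76.00).
ΣA = 23183.01 in², ΣAx_c = 1387763.56 in³, ΣAy_c = 2659508.69 in³.
x_c = 1387763.56/23183.01 = 59.86 in; y_c = 2659508.69/23183.01 = 114.72 in.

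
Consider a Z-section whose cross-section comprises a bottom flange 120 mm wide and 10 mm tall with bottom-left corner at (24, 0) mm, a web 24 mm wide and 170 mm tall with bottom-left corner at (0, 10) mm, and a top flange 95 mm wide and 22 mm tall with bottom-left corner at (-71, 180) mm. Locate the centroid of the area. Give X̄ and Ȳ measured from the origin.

bottom flange: A = 120 × 10 = 1200.00, centroid at (84.00, 5.00).
web: A = 24 × 170 = 4080.00, centroid at (12.00, 95.00).
top flange: A = 95 × 22 = 2090.00, centroid at (-23.50, 191.00).
ΣA = 7370.00 mm²
ΣAX̄ = (1200.00)(84.00) + (4080.00)(12.00) + (2090.00)(-23.50) = 100645.00 mm³
ΣAȲ = (1200.00)(5.00) + (4080.00)(95.00) + (2090.00)(191.00) = 792790.00 mm³
X̄ = 100645.00 / 7370.00 = 13.66 mm
Ȳ = 792790.00 / 7370.00 = 107.57 mm

X̄ = 13.66 mm, Ȳ = 107.57 mm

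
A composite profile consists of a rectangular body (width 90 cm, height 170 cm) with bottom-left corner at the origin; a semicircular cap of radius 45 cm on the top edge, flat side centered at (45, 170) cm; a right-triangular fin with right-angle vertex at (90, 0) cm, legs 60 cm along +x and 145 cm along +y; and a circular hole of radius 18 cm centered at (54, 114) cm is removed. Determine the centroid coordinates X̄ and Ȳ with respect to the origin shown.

rectangular body: A = 90 × 170 = 15300.00, centroid at (45.00, 85.00).
semicircular top: A = ½π·45² = 3180.86, centroid at (45.00, 189.10).
triangular fin: A = ½·60·145 = 4350.00, centroid at (110.00, 48.33).
hole: A = −π·18² = -1017.88, centroid at (54.00, 114.00).
ΣA = 21812.99 cm², ΣAX̄ = 1255173.51 cm³, ΣAȲ = 1996208.77 cm³.
X̄ = 1255173.51/21812.99 = 57.54 cm; Ȳ = 1996208.77/21812.99 = 91.51 cm.

X̄ = 57.54 cm, Ȳ = 91.51 cm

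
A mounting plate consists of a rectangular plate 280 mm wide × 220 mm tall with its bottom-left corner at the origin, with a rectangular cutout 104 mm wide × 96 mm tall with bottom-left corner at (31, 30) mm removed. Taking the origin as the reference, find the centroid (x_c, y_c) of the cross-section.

x_c = 151.03 mm, y_c = 116.19 mm

plate: A = 280 × 220 = 61600.00, centroid at (140.00, 110.00).
hole: A = −(104 × 96) = -9984.00, centroid at (83.00, 78.00).
ΣA = 51616.00 mm², ΣAx_c = 7795328.00 mm³, ΣAy_c = 5997248.00 mm³.
x_c = 7795328.00/51616.00 = 151.03 mm; y_c = 5997248.00/51616.00 = 116.19 mm.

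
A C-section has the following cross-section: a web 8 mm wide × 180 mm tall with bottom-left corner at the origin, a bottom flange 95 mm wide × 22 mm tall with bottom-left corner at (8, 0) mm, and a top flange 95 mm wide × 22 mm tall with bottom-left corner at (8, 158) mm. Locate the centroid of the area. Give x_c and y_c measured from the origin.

web: A = 8 × 180 = 1440.00, centroid at (4.00, 90.00).
bottom flange: A = 95 × 22 = 2090.00, centroid at (55.50, 11.00).
top flange: A = 95 × 22 = 2090.00, centroid at (55.50, 169.00).
ΣA = 5620.00 mm²
ΣAx_c = (1440.00)(4.00) + (2090.00)(55.50) + (2090.00)(55.50) = 237750.00 mm³
ΣAy_c = (1440.00)(90.00) + (2090.00)(11.00) + (2090.00)(169.00) = 505800.00 mm³
x_c = 237750.00 / 5620.00 = 42.30 mm
y_c = 505800.00 / 5620.00 = 90.00 mm

x_c = 42.30 mm, y_c = 90.00 mm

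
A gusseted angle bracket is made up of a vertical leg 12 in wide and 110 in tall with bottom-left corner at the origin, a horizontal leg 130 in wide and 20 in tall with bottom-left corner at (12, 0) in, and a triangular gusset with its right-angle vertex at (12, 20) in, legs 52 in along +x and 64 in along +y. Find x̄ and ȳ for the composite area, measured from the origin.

x̄ = 46.01 in, ȳ = 29.97 in

vertical leg: A = 12 × 110 = 1320.00, centroid at (6.00, 55.00).
horizontal leg: A = 130 × 20 = 2600.00, centroid at (77.00, 10.00).
gusset: A = ½·52·64 = 1664.00, centroid at (29.33, 41.33).
ΣA = 5584.00 in², ΣAx̄ = 256930.67 in³, ΣAȳ = 167378.67 in³.
x̄ = 256930.67/5584.00 = 46.01 in; ȳ = 167378.67/5584.00 = 29.97 in.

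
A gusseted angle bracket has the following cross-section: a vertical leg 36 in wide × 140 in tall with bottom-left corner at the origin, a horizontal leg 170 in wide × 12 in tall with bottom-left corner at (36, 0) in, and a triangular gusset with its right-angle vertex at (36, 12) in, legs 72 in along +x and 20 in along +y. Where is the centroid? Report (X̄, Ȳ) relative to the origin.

vertical leg: A = 36 × 140 = 5040.00, centroid at (18.00, 70.00).
horizontal leg: A = 170 × 12 = 2040.00, centroid at (121.00, 6.00).
gusset: A = ½·72·20 = 720.00, centroid at (60.00, 18.67).
ΣA = 7800.00 in²
ΣAX̄ = (5040.00)(18.00) + (2040.00)(121.00) + (720.00)(60.00) = 380760.00 in³
ΣAȲ = (5040.00)(70.00) + (2040.00)(6.00) + (720.00)(18.67) = 378480.00 in³
X̄ = 380760.00 / 7800.00 = 48.82 in
Ȳ = 378480.00 / 7800.00 = 48.52 in

X̄ = 48.82 in, Ȳ = 48.52 in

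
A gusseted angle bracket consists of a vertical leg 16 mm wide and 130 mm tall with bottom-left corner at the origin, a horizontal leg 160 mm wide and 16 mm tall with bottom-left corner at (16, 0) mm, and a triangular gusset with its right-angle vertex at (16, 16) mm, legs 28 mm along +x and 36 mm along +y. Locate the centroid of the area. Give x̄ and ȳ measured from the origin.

x̄ = 53.49 mm, ȳ = 33.01 mm

vertical leg: A = 16 × 130 = 2080.00, centroid at (8.00, 65.00).
horizontal leg: A = 160 × 16 = 2560.00, centroid at (96.00, 8.00).
gusset: A = ½·28·36 = 504.00, centroid at (25.33, 28.00).
ΣA = 5144.00 mm², ΣAx̄ = 275168.00 mm³, ΣAȳ = 169792.00 mm³.
x̄ = 275168.00/5144.00 = 53.49 mm; ȳ = 169792.00/5144.00 = 33.01 mm.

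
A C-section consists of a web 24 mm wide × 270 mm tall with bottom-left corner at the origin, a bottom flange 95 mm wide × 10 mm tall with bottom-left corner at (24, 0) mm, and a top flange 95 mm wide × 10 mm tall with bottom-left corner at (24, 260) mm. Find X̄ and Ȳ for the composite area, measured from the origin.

X̄ = 25.49 mm, Ȳ = 135.00 mm

Part | A | x̄ᵢ | ȳᵢ | A·x̄ᵢ | A·ȳᵢ
web | 6480.00 | 12.00 | 135.00 | 77760.00 | 874800.00
bottom flange | 950.00 | 71.50 | 5.00 | 67925.00 | 4750.00
top flange | 950.00 | 71.50 | 265.00 | 67925.00 | 251750.00
Σ | 8380.00 |  |  | 213610.00 | 1131300.00
X̄ = 213610.00 / 8380.00 = 25.49 mm
Ȳ = 1131300.00 / 8380.00 = 135.00 mm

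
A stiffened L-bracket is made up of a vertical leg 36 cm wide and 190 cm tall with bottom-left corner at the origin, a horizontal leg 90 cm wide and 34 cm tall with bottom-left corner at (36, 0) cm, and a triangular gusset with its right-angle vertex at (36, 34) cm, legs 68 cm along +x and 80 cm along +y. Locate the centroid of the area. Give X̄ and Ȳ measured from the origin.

X̄ = 42.04 cm, Ȳ = 68.69 cm

Part | A | x̄ᵢ | ȳᵢ | A·x̄ᵢ | A·ȳᵢ
vertical leg | 6840.00 | 18.00 | 95.00 | 123120.00 | 649800.00
horizontal leg | 3060.00 | 81.00 | 17.00 | 247860.00 | 52020.00
gusset | 2720.00 | 58.67 | 60.67 | 159573.33 | 165013.33
Σ | 12620.00 |  |  | 530553.33 | 866833.33
X̄ = 530553.33 / 12620.00 = 42.04 cm
Ȳ = 866833.33 / 12620.00 = 68.69 cm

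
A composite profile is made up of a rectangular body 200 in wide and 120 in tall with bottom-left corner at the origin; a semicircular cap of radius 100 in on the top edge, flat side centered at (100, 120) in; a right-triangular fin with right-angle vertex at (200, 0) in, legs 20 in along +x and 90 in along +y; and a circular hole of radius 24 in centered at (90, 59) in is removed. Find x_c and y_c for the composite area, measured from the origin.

rectangular body: A = 200 × 120 = 24000.00, centroid at (100.00, 60.00).
semicircular top: A = ½π·100² = 15707.96, centroid at (100.00, 162.44).
triangular fin: A = ½·20·90 = 900.00, centroid at (206.67, 30.00).
hole: A = −π·24² = -1809.56, centroid at (90.00, 59.00).
ΣA = 38798.41 in²
ΣAx_c = (24000.00)(100.00) + (15707.96)(100.00) + (900.00)(206.67) + (-1809.56)(90.00) = 3993936.16 in³
ΣAy_c = (24000.00)(60.00) + (15707.96)(162.44) + (900.00)(30.00) + (-1809.56)(59.00) = 3911858.37 in³
x_c = 3993936.16 / 38798.41 = 102.94 in
y_c = 3911858.37 / 38798.41 = 100.83 in

x_c = 102.94 in, y_c = 100.83 in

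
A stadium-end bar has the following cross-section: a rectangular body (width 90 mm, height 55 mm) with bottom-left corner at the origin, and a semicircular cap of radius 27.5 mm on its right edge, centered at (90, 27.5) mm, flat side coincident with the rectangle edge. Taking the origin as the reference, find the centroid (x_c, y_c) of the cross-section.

x_c = 55.97 mm, y_c = 27.50 mm

rectangular body: A = 90 × 55 = 4950.00, centroid at (45.00, 27.50).
semicircular end: A = ½π·27.5² = 1187.91, centroid at (101.67, 27.50).
ΣA = 6137.91 mm²
ΣAx_c = (4950.00)(45.00) + (1187.91)(101.67) = 343526.91 mm³
ΣAy_c = (4950.00)(27.50) + (1187.91)(27.50) = 168792.65 mm³
x_c = 343526.91 / 6137.91 = 55.97 mm
y_c = 168792.65 / 6137.91 = 27.50 mm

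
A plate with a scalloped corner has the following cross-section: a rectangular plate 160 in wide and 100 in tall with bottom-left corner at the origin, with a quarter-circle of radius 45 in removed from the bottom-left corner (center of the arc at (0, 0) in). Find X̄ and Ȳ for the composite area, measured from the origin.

X̄ = 86.72 in, Ȳ = 53.41 in

plate: A = 160 × 100 = 16000.00, centroid at (80.00, 50.00).
removed quarter-circle: A = −¼π·45² = -1590.43, centroid at (19.10, 19.10).
ΣA = 14409.57 in², ΣAX̄ = 1249625.00 in³, ΣAȲ = 769625.00 in³.
X̄ = 1249625.00/14409.57 = 86.72 in; Ȳ = 769625.00/14409.57 = 53.41 in.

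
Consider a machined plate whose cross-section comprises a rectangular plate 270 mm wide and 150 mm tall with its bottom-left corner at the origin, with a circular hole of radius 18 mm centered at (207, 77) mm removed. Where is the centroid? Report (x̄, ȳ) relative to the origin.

x̄ = 133.14 mm, ȳ = 74.95 mm

Part | A | x̄ᵢ | ȳᵢ | A·x̄ᵢ | A·ȳᵢ
plate | 40500.00 | 135.00 | 75.00 | 5467500.00 | 3037500.00
hole | -1017.88 | 207.00 | 77.00 | -210700.34 | -78376.45
Σ | 39482.12 |  |  | 5256799.66 | 2959123.55
x̄ = 5256799.66 / 39482.12 = 133.14 mm
ȳ = 2959123.55 / 39482.12 = 74.95 mm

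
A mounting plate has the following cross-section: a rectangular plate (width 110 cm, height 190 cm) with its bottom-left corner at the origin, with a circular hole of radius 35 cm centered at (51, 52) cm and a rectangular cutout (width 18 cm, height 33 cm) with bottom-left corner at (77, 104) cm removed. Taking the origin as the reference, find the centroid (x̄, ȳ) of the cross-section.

x̄ = 54.82 cm, ȳ = 104.13 cm

plate: A = 110 × 190 = 20900.00, centroid at (55.00, 95.00).
hole 1: A = −π·35² = -3848.45, centroid at (51.00, 52.00).
hole 2: A = −(18 × 33) = -594.00, centroid at (86.00, 120.50).
ΣA = 16457.55 cm²
ΣAx̄ = (20900.00)(55.00) + (-3848.45)(51.00) + (-594.00)(86.00) = 902145.00 cm³
ΣAȳ = (20900.00)(95.00) + (-3848.45)(52.00) + (-594.00)(120.50) = 1713803.55 cm³
x̄ = 902145.00 / 16457.55 = 54.82 cm
ȳ = 1713803.55 / 16457.55 = 104.13 cm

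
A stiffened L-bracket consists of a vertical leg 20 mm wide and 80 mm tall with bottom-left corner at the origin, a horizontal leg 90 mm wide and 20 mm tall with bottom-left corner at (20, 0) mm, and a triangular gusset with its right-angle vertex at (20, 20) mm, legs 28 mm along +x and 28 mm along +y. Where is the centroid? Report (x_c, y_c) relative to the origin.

x_c = 38.11 mm, y_c = 24.66 mm

Part | A | x̄ᵢ | ȳᵢ | A·x̄ᵢ | A·ȳᵢ
vertical leg | 1600.00 | 10.00 | 40.00 | 16000.00 | 64000.00
horizontal leg | 1800.00 | 65.00 | 10.00 | 117000.00 | 18000.00
gusset | 392.00 | 29.33 | 29.33 | 11498.67 | 11498.67
Σ | 3792.00 |  |  | 144498.67 | 93498.67
x_c = 144498.67 / 3792.00 = 38.11 mm
y_c = 93498.67 / 3792.00 = 24.66 mm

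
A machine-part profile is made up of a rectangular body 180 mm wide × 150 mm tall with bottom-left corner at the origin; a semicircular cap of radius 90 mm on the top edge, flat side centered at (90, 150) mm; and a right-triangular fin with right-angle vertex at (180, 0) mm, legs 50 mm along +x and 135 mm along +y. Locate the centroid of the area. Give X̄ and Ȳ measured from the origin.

X̄ = 98.35 mm, Ȳ = 106.07 mm

rectangular body: A = 180 × 150 = 27000.00, centroid at (90.00, 75.00).
semicircular top: A = ½π·90² = 12723.45, centroid at (90.00, 188.20).
triangular fin: A = ½·50·135 = 3375.00, centroid at (196.67, 45.00).
ΣA = 43098.45 mm²
ΣAX̄ = (27000.00)(90.00) + (12723.45)(90.00) + (3375.00)(196.67) = 4238860.52 mm³
ΣAȲ = (27000.00)(75.00) + (12723.45)(188.20) + (3375.00)(45.00) = 4571392.54 mm³
X̄ = 4238860.52 / 43098.45 = 98.35 mm
Ȳ = 4571392.54 / 43098.45 = 106.07 mm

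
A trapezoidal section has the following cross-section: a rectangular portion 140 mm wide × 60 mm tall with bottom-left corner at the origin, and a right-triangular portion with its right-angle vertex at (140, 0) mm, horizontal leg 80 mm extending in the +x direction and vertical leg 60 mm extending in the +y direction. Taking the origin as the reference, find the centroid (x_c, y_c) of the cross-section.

x_c = 91.48 mm, y_c = 27.78 mm

Part | A | x̄ᵢ | ȳᵢ | A·x̄ᵢ | A·ȳᵢ
rectangular portion | 8400.00 | 70.00 | 30.00 | 588000.00 | 252000.00
triangular portion | 2400.00 | 166.67 | 20.00 | 400000.00 | 48000.00
Σ | 10800.00 |  |  | 988000.00 | 300000.00
x_c = 988000.00 / 10800.00 = 91.48 mm
y_c = 300000.00 / 10800.00 = 27.78 mm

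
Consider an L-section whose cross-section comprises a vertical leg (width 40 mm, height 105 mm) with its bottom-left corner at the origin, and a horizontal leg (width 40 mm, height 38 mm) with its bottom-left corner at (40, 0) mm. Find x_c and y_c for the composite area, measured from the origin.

x_c = 30.63 mm, y_c = 43.60 mm

vertical leg: A = 40 × 105 = 4200.00, centroid at (20.00, 52.50).
horizontal leg: A = 40 × 38 = 1520.00, centroid at (60.00, 19.00).
ΣA = 5720.00 mm²
ΣAx_c = (4200.00)(20.00) + (1520.00)(60.00) = 175200.00 mm³
ΣAy_c = (4200.00)(52.50) + (1520.00)(19.00) = 249380.00 mm³
x_c = 175200.00 / 5720.00 = 30.63 mm
y_c = 249380.00 / 5720.00 = 43.60 mm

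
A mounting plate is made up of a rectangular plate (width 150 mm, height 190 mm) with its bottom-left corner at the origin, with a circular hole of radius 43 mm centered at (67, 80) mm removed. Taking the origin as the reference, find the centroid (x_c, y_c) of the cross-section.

plate: A = 150 × 190 = 28500.00, centroid at (75.00, 95.00).
hole: A = −π·43² = -5808.80, centroid at (67.00, 80.00).
ΣA = 22691.20 mm²
ΣAx_c = (28500.00)(75.00) + (-5808.80)(67.00) = 1748310.08 mm³
ΣAy_c = (28500.00)(95.00) + (-5808.80)(80.00) = 2242795.61 mm³
x_c = 1748310.08 / 22691.20 = 77.05 mm
y_c = 2242795.61 / 22691.20 = 98.84 mm

x_c = 77.05 mm, y_c = 98.84 mm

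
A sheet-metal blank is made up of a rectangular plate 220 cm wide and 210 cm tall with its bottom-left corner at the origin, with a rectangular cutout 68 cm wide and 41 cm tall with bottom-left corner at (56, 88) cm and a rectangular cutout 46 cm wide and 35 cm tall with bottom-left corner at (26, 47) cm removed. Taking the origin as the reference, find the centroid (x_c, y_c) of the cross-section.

Part | A | x̄ᵢ | ȳᵢ | A·x̄ᵢ | A·ȳᵢ
plate | 46200.00 | 110.00 | 105.00 | 5082000.00 | 4851000.00
hole 1 | -2788.00 | 90.00 | 108.50 | -250920.00 | -302498.00
hole 2 | -1610.00 | 49.00 | 64.50 | -78890.00 | -103845.00
Σ | 41802.00 |  |  | 4752190.00 | 4444657.00
x_c = 4752190.00 / 41802.00 = 113.68 cm
y_c = 4444657.00 / 41802.00 = 106.33 cm

x_c = 113.68 cm, y_c = 106.33 cm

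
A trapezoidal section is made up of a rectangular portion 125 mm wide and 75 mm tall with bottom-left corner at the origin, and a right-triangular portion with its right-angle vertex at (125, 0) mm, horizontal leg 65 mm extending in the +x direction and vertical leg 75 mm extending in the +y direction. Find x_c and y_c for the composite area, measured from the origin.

x_c = 79.87 mm, y_c = 34.92 mm

Part | A | x̄ᵢ | ȳᵢ | A·x̄ᵢ | A·ȳᵢ
rectangular portion | 9375.00 | 62.50 | 37.50 | 585937.50 | 351562.50
triangular portion | 2437.50 | 146.67 | 25.00 | 357500.00 | 60937.50
Σ | 11812.50 |  |  | 943437.50 | 412500.00
x_c = 943437.50 / 11812.50 = 79.87 mm
y_c = 412500.00 / 11812.50 = 34.92 mm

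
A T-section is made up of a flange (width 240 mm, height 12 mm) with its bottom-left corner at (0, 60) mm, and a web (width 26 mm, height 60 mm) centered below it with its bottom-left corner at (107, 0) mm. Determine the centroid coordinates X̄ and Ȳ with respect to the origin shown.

X̄ = 120.00 mm, Ȳ = 53.35 mm

web: A = 26 × 60 = 1560.00, centroid at (120.00, 30.00).
flange: A = 240 × 12 = 2880.00, centroid at (120.00, 66.00).
ΣA = 4440.00 mm²
ΣAX̄ = (1560.00)(120.00) + (2880.00)(120.00) = 532800.00 mm³
ΣAȲ = (1560.00)(30.00) + (2880.00)(66.00) = 236880.00 mm³
X̄ = 532800.00 / 4440.00 = 120.00 mm
Ȳ = 236880.00 / 4440.00 = 53.35 mm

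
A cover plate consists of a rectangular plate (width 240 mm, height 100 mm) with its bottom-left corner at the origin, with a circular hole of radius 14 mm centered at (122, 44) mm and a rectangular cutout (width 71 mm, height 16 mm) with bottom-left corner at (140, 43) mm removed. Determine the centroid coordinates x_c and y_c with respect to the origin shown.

x_c = 117.11 mm, y_c = 50.11 mm

Part | A | x̄ᵢ | ȳᵢ | A·x̄ᵢ | A·ȳᵢ
plate | 24000.00 | 120.00 | 50.00 | 2880000.00 | 1200000.00
hole 1 | -615.75 | 122.00 | 44.00 | -75121.76 | -27093.10
hole 2 | -1136.00 | 175.50 | 51.00 | -199368.00 | -57936.00
Σ | 22248.25 |  |  | 2605510.24 | 1114970.90
x_c = 2605510.24 / 22248.25 = 117.11 mm
y_c = 1114970.90 / 22248.25 = 50.11 mm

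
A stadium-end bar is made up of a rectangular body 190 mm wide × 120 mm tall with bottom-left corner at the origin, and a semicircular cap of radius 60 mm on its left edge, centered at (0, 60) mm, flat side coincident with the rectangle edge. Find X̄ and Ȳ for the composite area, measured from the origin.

Part | A | x̄ᵢ | ȳᵢ | A·x̄ᵢ | A·ȳᵢ
rectangular body | 22800.00 | 95.00 | 60.00 | 2166000.00 | 1368000.00
semicircular end | 5654.87 | -25.46 | 60.00 | -144000.00 | 339292.01
Σ | 28454.87 |  |  | 2022000.00 | 1707292.01
X̄ = 2022000.00 / 28454.87 = 71.06 mm
Ȳ = 1707292.01 / 28454.87 = 60.00 mm

X̄ = 71.06 mm, Ȳ = 60.00 mm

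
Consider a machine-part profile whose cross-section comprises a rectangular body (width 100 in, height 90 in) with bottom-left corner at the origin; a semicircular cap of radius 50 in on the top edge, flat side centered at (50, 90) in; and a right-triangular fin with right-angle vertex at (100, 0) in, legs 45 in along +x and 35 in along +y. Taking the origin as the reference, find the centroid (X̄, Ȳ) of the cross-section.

Part | A | x̄ᵢ | ȳᵢ | A·x̄ᵢ | A·ȳᵢ
rectangular body | 9000.00 | 50.00 | 45.00 | 450000.00 | 405000.00
semicircular top | 3926.99 | 50.00 | 111.22 | 196349.54 | 436762.51
triangular fin | 787.50 | 115.00 | 11.67 | 90562.50 | 9187.50
Σ | 13714.49 |  |  | 736912.04 | 850950.01
X̄ = 736912.04 / 13714.49 = 53.73 in
Ȳ = 850950.01 / 13714.49 = 62.05 in

X̄ = 53.73 in, Ȳ = 62.05 in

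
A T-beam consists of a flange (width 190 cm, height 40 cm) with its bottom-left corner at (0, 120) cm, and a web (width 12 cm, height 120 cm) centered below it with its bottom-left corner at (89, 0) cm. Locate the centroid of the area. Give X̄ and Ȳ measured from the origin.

web: A = 12 × 120 = 1440.00, centroid at (95.00, 60.00).
flange: A = 190 × 40 = 7600.00, centroid at (95.00, 140.00).
ΣA = 9040.00 cm²
ΣAX̄ = (1440.00)(95.00) + (7600.00)(95.00) = 858800.00 cm³
ΣAȲ = (1440.00)(60.00) + (7600.00)(140.00) = 1150400.00 cm³
X̄ = 858800.00 / 9040.00 = 95.00 cm
Ȳ = 1150400.00 / 9040.00 = 127.26 cm

X̄ = 95.00 cm, Ȳ = 127.26 cm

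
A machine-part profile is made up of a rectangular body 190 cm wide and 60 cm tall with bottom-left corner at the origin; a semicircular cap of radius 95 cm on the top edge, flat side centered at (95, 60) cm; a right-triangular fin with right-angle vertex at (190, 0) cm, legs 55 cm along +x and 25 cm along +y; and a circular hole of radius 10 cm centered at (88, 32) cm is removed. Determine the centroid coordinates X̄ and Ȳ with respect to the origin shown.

X̄ = 98.09 cm, Ȳ = 67.82 cm

rectangular body: A = 190 × 60 = 11400.00, centroid at (95.00, 30.00).
semicircular top: A = ½π·95² = 14176.44, centroid at (95.00, 100.32).
triangular fin: A = ½·55·25 = 687.50, centroid at (208.33, 8.33).
hole: A = −π·10² = -314.16, centroid at (88.00, 32.00).
ΣA = 25949.78 cm²
ΣAX̄ = (11400.00)(95.00) + (14176.44)(95.00) + (687.50)(208.33) + (-314.16)(88.00) = 2545344.65 cm³
ΣAȲ = (11400.00)(30.00) + (14176.44)(100.32) + (687.50)(8.33) + (-314.16)(32.00) = 1759845.61 cm³
X̄ = 2545344.65 / 25949.78 = 98.09 cm
Ȳ = 1759845.61 / 25949.78 = 67.82 cm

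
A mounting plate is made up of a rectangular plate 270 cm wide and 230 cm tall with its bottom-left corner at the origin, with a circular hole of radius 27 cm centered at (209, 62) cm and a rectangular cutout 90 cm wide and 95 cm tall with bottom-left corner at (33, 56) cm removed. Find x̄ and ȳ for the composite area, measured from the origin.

x̄ = 141.20 cm, ȳ = 119.29 cm

Part | A | x̄ᵢ | ȳᵢ | A·x̄ᵢ | A·ȳᵢ
plate | 62100.00 | 135.00 | 115.00 | 8383500.00 | 7141500.00
hole 1 | -2290.22 | 209.00 | 62.00 | -478656.20 | -141993.70
hole 2 | -8550.00 | 78.00 | 103.50 | -666900.00 | -884925.00
Σ | 51259.78 |  |  | 7237943.80 | 6114581.30
x̄ = 7237943.80 / 51259.78 = 141.20 cm
ȳ = 6114581.30 / 51259.78 = 119.29 cm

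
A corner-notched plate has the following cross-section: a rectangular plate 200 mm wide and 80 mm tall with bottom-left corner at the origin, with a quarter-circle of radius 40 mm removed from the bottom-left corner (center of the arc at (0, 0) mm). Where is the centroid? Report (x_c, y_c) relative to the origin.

x_c = 107.08 mm, y_c = 41.96 mm

Part | A | x̄ᵢ | ȳᵢ | A·x̄ᵢ | A·ȳᵢ
plate | 16000.00 | 100.00 | 40.00 | 1600000.00 | 640000.00
removed quarter-circle | -1256.64 | 16.98 | 16.98 | -21333.33 | -21333.33
Σ | 14743.36 |  |  | 1578666.67 | 618666.67
x_c = 1578666.67 / 14743.36 = 107.08 mm
y_c = 618666.67 / 14743.36 = 41.96 mm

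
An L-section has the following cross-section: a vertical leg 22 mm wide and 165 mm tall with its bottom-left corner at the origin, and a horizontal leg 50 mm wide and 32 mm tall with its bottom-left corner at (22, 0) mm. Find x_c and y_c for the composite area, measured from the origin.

x_c = 22.01 mm, y_c = 62.16 mm

vertical leg: A = 22 × 165 = 3630.00, centroid at (11.00, 82.50).
horizontal leg: A = 50 × 32 = 1600.00, centroid at (47.00, 16.00).
ΣA = 5230.00 mm²
ΣAx_c = (3630.00)(11.00) + (1600.00)(47.00) = 115130.00 mm³
ΣAy_c = (3630.00)(82.50) + (1600.00)(16.00) = 325075.00 mm³
x_c = 115130.00 / 5230.00 = 22.01 mm
y_c = 325075.00 / 5230.00 = 62.16 mm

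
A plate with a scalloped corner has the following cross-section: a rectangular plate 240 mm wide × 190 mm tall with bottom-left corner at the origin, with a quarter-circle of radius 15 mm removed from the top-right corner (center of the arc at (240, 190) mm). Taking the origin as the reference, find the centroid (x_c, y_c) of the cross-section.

Part | A | x̄ᵢ | ȳᵢ | A·x̄ᵢ | A·ȳᵢ
plate | 45600.00 | 120.00 | 95.00 | 5472000.00 | 4332000.00
removed quarter-circle | -176.71 | 233.63 | 183.63 | -41286.50 | -32450.77
Σ | 45423.29 |  |  | 5430713.50 | 4299549.23
x_c = 5430713.50 / 45423.29 = 119.56 mm
y_c = 4299549.23 / 45423.29 = 94.66 mm

x_c = 119.56 mm, y_c = 94.66 mm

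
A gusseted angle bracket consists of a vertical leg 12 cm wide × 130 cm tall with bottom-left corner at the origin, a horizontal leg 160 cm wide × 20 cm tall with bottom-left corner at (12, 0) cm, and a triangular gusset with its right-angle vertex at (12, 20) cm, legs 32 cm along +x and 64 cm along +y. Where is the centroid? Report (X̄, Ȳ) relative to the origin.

Part | A | x̄ᵢ | ȳᵢ | A·x̄ᵢ | A·ȳᵢ
vertical leg | 1560.00 | 6.00 | 65.00 | 9360.00 | 101400.00
horizontal leg | 3200.00 | 92.00 | 10.00 | 294400.00 | 32000.00
gusset | 1024.00 | 22.67 | 41.33 | 23210.67 | 42325.33
Σ | 5784.00 |  |  | 326970.67 | 175725.33
X̄ = 326970.67 / 5784.00 = 56.53 cm
Ȳ = 175725.33 / 5784.00 = 30.38 cm

X̄ = 56.53 cm, Ȳ = 30.38 cm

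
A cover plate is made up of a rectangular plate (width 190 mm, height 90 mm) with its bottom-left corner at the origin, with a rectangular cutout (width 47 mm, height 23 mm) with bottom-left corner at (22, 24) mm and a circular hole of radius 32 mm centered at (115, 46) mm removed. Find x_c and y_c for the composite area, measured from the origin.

plate: A = 190 × 90 = 17100.00, centroid at (95.00, 45.00).
hole 1: A = −(47 × 23) = -1081.00, centroid at (45.50, 35.50).
hole 2: A = −π·32² = -3216.99, centroid at (115.00, 46.00).
ΣA = 12802.01 mm², ΣAx_c = 1205360.55 mm³, ΣAy_c = 583142.92 mm³.
x_c = 1205360.55/12802.01 = 94.15 mm; y_c = 583142.92/12802.01 = 45.55 mm.

x_c = 94.15 mm, y_c = 45.55 mm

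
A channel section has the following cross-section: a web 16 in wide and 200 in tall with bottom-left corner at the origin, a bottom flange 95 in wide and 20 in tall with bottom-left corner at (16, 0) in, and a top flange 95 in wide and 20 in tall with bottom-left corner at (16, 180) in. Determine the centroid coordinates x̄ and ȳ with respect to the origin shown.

x̄ = 38.13 in, ȳ = 100.00 in

Part | A | x̄ᵢ | ȳᵢ | A·x̄ᵢ | A·ȳᵢ
web | 3200.00 | 8.00 | 100.00 | 25600.00 | 320000.00
bottom flange | 1900.00 | 63.50 | 10.00 | 120650.00 | 19000.00
top flange | 1900.00 | 63.50 | 190.00 | 120650.00 | 361000.00
Σ | 7000.00 |  |  | 266900.00 | 700000.00
x̄ = 266900.00 / 7000.00 = 38.13 in
ȳ = 700000.00 / 7000.00 = 100.00 in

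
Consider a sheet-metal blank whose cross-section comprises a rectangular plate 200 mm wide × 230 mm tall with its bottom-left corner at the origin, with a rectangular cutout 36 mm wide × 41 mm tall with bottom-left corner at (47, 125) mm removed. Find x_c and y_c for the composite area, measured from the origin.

x_c = 101.16 mm, y_c = 113.99 mm

plate: A = 200 × 230 = 46000.00, centroid at (100.00, 115.00).
hole: A = −(36 × 41) = -1476.00, centroid at (65.00, 145.50).
ΣA = 44524.00 mm²
ΣAx_c = (46000.00)(100.00) + (-1476.00)(65.00) = 4504060.00 mm³
ΣAy_c = (46000.00)(115.00) + (-1476.00)(145.50) = 5075242.00 mm³
x_c = 4504060.00 / 44524.00 = 101.16 mm
y_c = 5075242.00 / 44524.00 = 113.99 mm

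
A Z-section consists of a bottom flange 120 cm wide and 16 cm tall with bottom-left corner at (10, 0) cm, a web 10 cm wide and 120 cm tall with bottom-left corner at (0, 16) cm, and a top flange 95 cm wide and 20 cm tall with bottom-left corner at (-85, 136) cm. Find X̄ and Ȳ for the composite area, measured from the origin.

X̄ = 13.77 cm, Ȳ = 76.49 cm

bottom flange: A = 120 × 16 = 1920.00, centroid at (70.00, 8.00).
web: A = 10 × 120 = 1200.00, centroid at (5.00, 76.00).
top flange: A = 95 × 20 = 1900.00, centroid at (-37.50, 146.00).
ΣA = 5020.00 cm²
ΣAX̄ = (1920.00)(70.00) + (1200.00)(5.00) + (1900.00)(-37.50) = 69150.00 cm³
ΣAȲ = (1920.00)(8.00) + (1200.00)(76.00) + (1900.00)(146.00) = 383960.00 cm³
X̄ = 69150.00 / 5020.00 = 13.77 cm
Ȳ = 383960.00 / 5020.00 = 76.49 cm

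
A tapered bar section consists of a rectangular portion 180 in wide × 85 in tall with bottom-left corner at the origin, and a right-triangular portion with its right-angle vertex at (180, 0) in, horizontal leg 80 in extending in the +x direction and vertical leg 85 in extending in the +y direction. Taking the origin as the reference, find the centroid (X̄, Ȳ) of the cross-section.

X̄ = 111.21 in, Ȳ = 39.92 in

Part | A | x̄ᵢ | ȳᵢ | A·x̄ᵢ | A·ȳᵢ
rectangular portion | 15300.00 | 90.00 | 42.50 | 1377000.00 | 650250.00
triangular portion | 3400.00 | 206.67 | 28.33 | 702666.67 | 96333.33
Σ | 18700.00 |  |  | 2079666.67 | 746583.33
X̄ = 2079666.67 / 18700.00 = 111.21 in
Ȳ = 746583.33 / 18700.00 = 39.92 in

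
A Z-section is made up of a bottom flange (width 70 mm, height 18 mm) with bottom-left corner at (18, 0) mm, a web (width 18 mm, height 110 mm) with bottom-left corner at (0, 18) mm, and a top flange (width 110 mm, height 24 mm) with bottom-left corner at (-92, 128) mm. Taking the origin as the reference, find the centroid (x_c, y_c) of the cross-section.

Part | A | x̄ᵢ | ȳᵢ | A·x̄ᵢ | A·ȳᵢ
bottom flange | 1260.00 | 53.00 | 9.00 | 66780.00 | 11340.00
web | 1980.00 | 9.00 | 73.00 | 17820.00 | 144540.00
top flange | 2640.00 | -37.00 | 140.00 | -97680.00 | 369600.00
Σ | 5880.00 |  |  | -13080.00 | 525480.00
x_c = -13080.00 / 5880.00 = -2.22 mm
y_c = 525480.00 / 5880.00 = 89.37 mm

x_c = -2.22 mm, y_c = 89.37 mm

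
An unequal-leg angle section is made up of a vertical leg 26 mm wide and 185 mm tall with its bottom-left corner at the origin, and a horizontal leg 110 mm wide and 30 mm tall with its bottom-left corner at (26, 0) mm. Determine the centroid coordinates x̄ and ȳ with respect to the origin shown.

Part | A | x̄ᵢ | ȳᵢ | A·x̄ᵢ | A·ȳᵢ
vertical leg | 4810.00 | 13.00 | 92.50 | 62530.00 | 444925.00
horizontal leg | 3300.00 | 81.00 | 15.00 | 267300.00 | 49500.00
Σ | 8110.00 |  |  | 329830.00 | 494425.00
x̄ = 329830.00 / 8110.00 = 40.67 mm
ȳ = 494425.00 / 8110.00 = 60.96 mm

x̄ = 40.67 mm, ȳ = 60.96 mm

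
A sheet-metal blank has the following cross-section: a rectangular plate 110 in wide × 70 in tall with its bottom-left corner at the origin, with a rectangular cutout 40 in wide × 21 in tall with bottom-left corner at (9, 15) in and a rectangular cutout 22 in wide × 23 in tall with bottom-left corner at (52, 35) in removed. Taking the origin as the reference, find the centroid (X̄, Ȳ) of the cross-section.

plate: A = 110 × 70 = 7700.00, centroid at (55.00, 35.00).
hole 1: A = −(40 × 21) = -840.00, centroid at (29.00, 25.50).
hole 2: A = −(22 × 23) = -506.00, centroid at (63.00, 46.50).
ΣA = 6354.00 in², ΣAX̄ = 367262.00 in³, ΣAȲ = 224551.00 in³.
X̄ = 367262.00/6354.00 = 57.80 in; Ȳ = 224551.00/6354.00 = 35.34 in.

X̄ = 57.80 in, Ȳ = 35.34 in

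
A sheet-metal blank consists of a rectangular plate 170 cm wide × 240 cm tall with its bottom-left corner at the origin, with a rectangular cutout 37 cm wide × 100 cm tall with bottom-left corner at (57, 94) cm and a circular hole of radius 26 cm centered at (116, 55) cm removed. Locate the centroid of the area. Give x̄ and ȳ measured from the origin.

x̄ = 84.12 cm, ȳ = 121.41 cm

plate: A = 170 × 240 = 40800.00, centroid at (85.00, 120.00).
hole 1: A = −(37 × 100) = -3700.00, centroid at (75.50, 144.00).
hole 2: A = −π·26² = -2123.72, centroid at (116.00, 55.00).
ΣA = 34976.28 cm², ΣAx̄ = 2942298.87 cm³, ΣAȳ = 4246395.59 cm³.
x̄ = 2942298.87/34976.28 = 84.12 cm; ȳ = 4246395.59/34976.28 = 121.41 cm.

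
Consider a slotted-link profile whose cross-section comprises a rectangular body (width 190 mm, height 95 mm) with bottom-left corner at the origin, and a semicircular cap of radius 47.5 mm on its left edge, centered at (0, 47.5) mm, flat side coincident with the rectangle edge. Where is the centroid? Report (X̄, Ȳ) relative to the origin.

rectangular body: A = 190 × 95 = 18050.00, centroid at (95.00, 47.50).
semicircular end: A = ½π·47.5² = 3544.11, centroid at (-20.16, 47.50).
ΣA = 21594.11 mm², ΣAX̄ = 1643302.08 mm³, ΣAȲ = 1025720.19 mm³.
X̄ = 1643302.08/21594.11 = 76.10 mm; Ȳ = 1025720.19/21594.11 = 47.50 mm.

X̄ = 76.10 mm, Ȳ = 47.50 mm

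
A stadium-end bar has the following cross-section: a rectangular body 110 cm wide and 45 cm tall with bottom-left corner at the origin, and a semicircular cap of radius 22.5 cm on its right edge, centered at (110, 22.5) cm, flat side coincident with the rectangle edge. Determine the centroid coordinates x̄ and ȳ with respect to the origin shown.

x̄ = 63.93 cm, ȳ = 22.50 cm

Part | A | x̄ᵢ | ȳᵢ | A·x̄ᵢ | A·ȳᵢ
rectangular body | 4950.00 | 55.00 | 22.50 | 272250.00 | 111375.00
semicircular end | 795.22 | 119.55 | 22.50 | 95067.47 | 17892.35
Σ | 5745.22 |  |  | 367317.47 | 129267.35
x̄ = 367317.47 / 5745.22 = 63.93 cm
ȳ = 129267.35 / 5745.22 = 22.50 cm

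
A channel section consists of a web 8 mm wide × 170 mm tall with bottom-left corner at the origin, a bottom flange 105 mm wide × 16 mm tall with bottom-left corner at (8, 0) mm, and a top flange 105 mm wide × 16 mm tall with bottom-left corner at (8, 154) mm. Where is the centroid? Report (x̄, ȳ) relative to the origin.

Part | A | x̄ᵢ | ȳᵢ | A·x̄ᵢ | A·ȳᵢ
web | 1360.00 | 4.00 | 85.00 | 5440.00 | 115600.00
bottom flange | 1680.00 | 60.50 | 8.00 | 101640.00 | 13440.00
top flange | 1680.00 | 60.50 | 162.00 | 101640.00 | 272160.00
Σ | 4720.00 |  |  | 208720.00 | 401200.00
x̄ = 208720.00 / 4720.00 = 44.22 mm
ȳ = 401200.00 / 4720.00 = 85.00 mm

x̄ = 44.22 mm, ȳ = 85.00 mm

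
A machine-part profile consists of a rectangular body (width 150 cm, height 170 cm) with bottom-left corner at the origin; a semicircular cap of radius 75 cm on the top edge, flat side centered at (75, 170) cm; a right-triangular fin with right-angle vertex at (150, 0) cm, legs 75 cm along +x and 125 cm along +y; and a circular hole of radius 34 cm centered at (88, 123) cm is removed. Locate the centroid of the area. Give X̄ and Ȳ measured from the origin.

Part | A | x̄ᵢ | ȳᵢ | A·x̄ᵢ | A·ȳᵢ
rectangular body | 25500.00 | 75.00 | 85.00 | 1912500.00 | 2167500.00
semicircular top | 8835.73 | 75.00 | 201.83 | 662679.70 | 1783323.99
triangular fin | 4687.50 | 175.00 | 41.67 | 820312.50 | 195312.50
hole | -3631.68 | 88.00 | 123.00 | -319587.94 | -446696.78
Σ | 35391.55 |  |  | 3075904.26 | 3699439.71
X̄ = 3075904.26 / 35391.55 = 86.91 cm
Ȳ = 3699439.71 / 35391.55 = 104.53 cm

X̄ = 86.91 cm, Ȳ = 104.53 cm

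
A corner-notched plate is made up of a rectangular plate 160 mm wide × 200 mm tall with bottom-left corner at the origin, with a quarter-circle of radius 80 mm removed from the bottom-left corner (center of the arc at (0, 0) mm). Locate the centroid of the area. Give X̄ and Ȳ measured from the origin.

X̄ = 88.58 mm, Ȳ = 112.31 mm

plate: A = 160 × 200 = 32000.00, centroid at (80.00, 100.00).
removed quarter-circle: A = −¼π·80² = -5026.55, centroid at (33.95, 33.95).
ΣA = 26973.45 mm²
ΣAX̄ = (32000.00)(80.00) + (-5026.55)(33.95) = 2389333.33 mm³
ΣAȲ = (32000.00)(100.00) + (-5026.55)(33.95) = 3029333.33 mm³
X̄ = 2389333.33 / 26973.45 = 88.58 mm
Ȳ = 3029333.33 / 26973.45 = 112.31 mm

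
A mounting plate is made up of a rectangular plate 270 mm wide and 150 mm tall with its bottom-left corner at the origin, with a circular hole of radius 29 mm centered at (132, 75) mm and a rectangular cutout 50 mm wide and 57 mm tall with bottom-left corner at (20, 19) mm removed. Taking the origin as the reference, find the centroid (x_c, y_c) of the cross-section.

Part | A | x̄ᵢ | ȳᵢ | A·x̄ᵢ | A·ȳᵢ
plate | 40500.00 | 135.00 | 75.00 | 5467500.00 | 3037500.00
hole 1 | -2642.08 | 132.00 | 75.00 | -348754.48 | -198155.96
hole 2 | -2850.00 | 45.00 | 47.50 | -128250.00 | -135375.00
Σ | 35007.92 |  |  | 4990495.52 | 2703969.04
x_c = 4990495.52 / 35007.92 = 142.55 mm
y_c = 2703969.04 / 35007.92 = 77.24 mm

x_c = 142.55 mm, y_c = 77.24 mm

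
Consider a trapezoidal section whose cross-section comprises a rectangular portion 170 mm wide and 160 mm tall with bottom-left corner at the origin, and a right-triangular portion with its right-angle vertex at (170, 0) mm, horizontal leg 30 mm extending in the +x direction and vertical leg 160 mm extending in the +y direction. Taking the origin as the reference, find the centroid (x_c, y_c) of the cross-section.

x_c = 92.70 mm, y_c = 77.84 mm

rectangular portion: A = 170 × 160 = 27200.00, centroid at (85.00, 80.00).
triangular portion: A = ½·30·160 = 2400.00, centroid at (180.00, 53.33).
ΣA = 29600.00 mm², ΣAx_c = 2744000.00 mm³, ΣAy_c = 2304000.00 mm³.
x_c = 2744000.00/29600.00 = 92.70 mm; y_c = 2304000.00/29600.00 = 77.84 mm.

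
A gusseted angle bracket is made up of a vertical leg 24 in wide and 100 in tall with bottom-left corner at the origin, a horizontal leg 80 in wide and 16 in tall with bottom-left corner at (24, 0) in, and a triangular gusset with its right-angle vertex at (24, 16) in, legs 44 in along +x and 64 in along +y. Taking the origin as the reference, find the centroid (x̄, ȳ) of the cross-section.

Part | A | x̄ᵢ | ȳᵢ | A·x̄ᵢ | A·ȳᵢ
vertical leg | 2400.00 | 12.00 | 50.00 | 28800.00 | 120000.00
horizontal leg | 1280.00 | 64.00 | 8.00 | 81920.00 | 10240.00
gusset | 1408.00 | 38.67 | 37.33 | 54442.67 | 52565.33
Σ | 5088.00 |  |  | 165162.67 | 182805.33
x̄ = 165162.67 / 5088.00 = 32.46 in
ȳ = 182805.33 / 5088.00 = 35.93 in

x̄ = 32.46 in, ȳ = 35.93 in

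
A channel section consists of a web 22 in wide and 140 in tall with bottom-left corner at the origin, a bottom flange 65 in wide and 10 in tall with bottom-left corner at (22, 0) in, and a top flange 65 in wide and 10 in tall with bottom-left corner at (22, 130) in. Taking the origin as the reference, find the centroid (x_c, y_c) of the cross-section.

x_c = 23.91 in, y_c = 70.00 in

Part | A | x̄ᵢ | ȳᵢ | A·x̄ᵢ | A·ȳᵢ
web | 3080.00 | 11.00 | 70.00 | 33880.00 | 215600.00
bottom flange | 650.00 | 54.50 | 5.00 | 35425.00 | 3250.00
top flange | 650.00 | 54.50 | 135.00 | 35425.00 | 87750.00
Σ | 4380.00 |  |  | 104730.00 | 306600.00
x_c = 104730.00 / 4380.00 = 23.91 in
y_c = 306600.00 / 4380.00 = 70.00 in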